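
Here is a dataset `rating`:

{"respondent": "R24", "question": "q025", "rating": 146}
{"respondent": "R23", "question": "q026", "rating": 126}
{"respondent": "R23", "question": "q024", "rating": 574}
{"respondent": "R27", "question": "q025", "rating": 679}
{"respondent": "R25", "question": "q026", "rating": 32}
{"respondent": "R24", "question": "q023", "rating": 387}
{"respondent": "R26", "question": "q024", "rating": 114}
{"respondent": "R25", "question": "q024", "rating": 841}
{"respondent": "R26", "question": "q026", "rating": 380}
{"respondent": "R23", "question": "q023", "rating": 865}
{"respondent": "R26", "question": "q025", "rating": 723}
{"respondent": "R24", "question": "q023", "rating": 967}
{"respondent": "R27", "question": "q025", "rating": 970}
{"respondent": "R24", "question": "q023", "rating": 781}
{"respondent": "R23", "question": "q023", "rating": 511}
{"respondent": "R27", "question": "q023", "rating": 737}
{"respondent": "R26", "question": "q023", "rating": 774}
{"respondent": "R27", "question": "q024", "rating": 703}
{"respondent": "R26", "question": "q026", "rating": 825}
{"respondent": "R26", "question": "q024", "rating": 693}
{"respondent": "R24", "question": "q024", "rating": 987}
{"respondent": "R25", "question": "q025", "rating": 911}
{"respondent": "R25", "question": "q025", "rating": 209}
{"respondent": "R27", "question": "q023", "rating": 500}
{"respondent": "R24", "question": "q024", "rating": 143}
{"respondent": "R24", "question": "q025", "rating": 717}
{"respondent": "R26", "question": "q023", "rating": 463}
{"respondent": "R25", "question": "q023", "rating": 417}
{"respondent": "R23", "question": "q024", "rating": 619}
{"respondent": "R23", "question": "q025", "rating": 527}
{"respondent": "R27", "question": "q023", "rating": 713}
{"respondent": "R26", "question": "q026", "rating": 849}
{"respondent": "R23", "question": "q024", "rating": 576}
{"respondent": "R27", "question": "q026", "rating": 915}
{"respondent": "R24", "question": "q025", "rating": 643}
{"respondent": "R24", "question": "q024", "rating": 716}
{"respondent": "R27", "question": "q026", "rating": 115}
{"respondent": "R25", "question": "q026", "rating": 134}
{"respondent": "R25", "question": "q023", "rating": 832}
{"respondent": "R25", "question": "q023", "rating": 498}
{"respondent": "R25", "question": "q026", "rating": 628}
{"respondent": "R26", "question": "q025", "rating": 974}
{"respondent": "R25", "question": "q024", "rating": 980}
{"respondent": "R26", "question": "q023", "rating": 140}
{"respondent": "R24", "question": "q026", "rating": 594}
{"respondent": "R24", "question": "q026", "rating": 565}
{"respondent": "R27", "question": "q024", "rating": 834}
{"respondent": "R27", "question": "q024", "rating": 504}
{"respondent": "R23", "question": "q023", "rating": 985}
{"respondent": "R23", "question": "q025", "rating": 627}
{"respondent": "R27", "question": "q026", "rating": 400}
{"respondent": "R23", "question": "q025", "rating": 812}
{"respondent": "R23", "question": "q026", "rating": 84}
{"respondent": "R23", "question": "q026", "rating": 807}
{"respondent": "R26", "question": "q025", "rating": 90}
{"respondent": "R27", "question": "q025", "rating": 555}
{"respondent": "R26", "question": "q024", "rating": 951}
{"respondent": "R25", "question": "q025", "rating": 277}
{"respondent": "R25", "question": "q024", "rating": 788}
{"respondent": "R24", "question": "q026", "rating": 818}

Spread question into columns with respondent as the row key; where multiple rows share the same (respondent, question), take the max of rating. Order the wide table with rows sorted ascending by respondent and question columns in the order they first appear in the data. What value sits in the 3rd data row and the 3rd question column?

980

With rows sorted ascending by respondent, row 3 is respondent=R25. question columns in first-appearance order: q025, q026, q024, q023; column 3 is q024.
Long rows with respondent=R25, question=q024: max(841, 980, 788) = 980.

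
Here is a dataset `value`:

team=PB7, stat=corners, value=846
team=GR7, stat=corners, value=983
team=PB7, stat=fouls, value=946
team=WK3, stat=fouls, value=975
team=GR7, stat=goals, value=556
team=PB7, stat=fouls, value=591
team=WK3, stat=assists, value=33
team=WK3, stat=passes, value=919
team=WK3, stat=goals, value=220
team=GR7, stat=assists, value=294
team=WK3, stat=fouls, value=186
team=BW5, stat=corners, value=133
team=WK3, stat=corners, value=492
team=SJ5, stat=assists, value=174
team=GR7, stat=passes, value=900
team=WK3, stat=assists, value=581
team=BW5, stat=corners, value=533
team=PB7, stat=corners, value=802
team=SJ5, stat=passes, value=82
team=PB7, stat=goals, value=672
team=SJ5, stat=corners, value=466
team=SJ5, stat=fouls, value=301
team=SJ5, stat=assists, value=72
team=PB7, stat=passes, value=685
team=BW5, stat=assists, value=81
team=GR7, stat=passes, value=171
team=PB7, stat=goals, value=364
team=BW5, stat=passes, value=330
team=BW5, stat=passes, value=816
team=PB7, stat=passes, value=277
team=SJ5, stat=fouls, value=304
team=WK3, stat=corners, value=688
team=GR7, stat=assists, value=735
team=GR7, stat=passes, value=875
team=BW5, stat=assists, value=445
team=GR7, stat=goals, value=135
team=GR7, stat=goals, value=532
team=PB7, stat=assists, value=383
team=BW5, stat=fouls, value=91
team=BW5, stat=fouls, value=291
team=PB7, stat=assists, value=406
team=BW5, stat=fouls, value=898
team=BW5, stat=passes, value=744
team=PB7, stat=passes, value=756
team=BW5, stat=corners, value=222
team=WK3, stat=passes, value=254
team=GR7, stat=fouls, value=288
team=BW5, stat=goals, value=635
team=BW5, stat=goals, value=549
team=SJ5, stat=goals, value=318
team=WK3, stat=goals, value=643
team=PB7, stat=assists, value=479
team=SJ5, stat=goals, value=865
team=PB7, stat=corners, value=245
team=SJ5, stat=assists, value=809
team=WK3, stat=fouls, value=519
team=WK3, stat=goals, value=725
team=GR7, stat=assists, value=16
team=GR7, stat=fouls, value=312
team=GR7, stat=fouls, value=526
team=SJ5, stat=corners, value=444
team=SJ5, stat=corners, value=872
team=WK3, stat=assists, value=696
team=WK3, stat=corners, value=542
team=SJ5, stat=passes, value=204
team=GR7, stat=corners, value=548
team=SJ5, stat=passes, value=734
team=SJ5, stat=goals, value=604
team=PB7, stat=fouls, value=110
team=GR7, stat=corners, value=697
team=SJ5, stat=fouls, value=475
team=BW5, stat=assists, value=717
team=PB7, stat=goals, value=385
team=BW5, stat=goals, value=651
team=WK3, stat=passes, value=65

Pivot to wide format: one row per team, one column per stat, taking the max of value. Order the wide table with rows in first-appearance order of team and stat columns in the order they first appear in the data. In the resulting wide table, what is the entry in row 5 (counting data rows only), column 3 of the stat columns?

865

With rows in first-appearance order of team, row 5 is team=SJ5. stat columns in first-appearance order: corners, fouls, goals, assists, passes; column 3 is goals.
Long rows with team=SJ5, stat=goals: max(318, 865, 604) = 865.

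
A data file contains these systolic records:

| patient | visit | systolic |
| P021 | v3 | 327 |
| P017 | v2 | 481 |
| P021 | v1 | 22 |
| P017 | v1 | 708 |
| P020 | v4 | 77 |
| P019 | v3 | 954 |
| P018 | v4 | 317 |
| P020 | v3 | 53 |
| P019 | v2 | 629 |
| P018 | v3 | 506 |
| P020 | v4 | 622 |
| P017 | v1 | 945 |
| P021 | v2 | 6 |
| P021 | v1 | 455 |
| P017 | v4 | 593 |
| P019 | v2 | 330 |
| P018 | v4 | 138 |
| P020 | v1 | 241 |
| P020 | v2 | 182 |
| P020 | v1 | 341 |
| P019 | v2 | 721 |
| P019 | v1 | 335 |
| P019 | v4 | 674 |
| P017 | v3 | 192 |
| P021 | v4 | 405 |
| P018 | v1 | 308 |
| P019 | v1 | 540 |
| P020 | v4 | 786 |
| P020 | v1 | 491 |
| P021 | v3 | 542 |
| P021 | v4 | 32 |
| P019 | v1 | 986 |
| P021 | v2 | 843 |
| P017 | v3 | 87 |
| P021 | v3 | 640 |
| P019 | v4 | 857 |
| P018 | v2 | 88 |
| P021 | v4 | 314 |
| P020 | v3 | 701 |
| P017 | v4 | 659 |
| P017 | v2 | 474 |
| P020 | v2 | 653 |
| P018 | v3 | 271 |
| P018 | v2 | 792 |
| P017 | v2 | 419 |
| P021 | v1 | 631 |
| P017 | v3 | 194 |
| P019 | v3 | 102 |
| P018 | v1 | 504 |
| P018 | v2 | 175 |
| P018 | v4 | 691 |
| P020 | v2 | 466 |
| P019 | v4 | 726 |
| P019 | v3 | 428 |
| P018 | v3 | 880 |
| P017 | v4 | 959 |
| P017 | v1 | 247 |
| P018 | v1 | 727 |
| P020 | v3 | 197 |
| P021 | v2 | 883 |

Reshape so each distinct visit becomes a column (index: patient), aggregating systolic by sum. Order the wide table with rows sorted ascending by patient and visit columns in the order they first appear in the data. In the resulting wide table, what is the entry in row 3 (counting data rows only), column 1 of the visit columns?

1484

With rows sorted ascending by patient, row 3 is patient=P019. visit columns in first-appearance order: v3, v2, v1, v4; column 1 is v3.
Long rows with patient=P019, visit=v3: 954 + 102 + 428 = 1484.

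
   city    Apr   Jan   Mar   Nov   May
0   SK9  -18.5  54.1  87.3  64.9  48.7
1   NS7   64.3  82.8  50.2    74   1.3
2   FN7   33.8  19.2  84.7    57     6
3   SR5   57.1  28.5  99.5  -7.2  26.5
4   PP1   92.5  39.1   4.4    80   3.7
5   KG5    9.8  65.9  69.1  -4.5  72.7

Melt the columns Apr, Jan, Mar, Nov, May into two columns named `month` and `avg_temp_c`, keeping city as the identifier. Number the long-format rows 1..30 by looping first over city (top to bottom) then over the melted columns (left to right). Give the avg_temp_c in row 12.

19.2

30 rows total (6 × 5). Row 12: index ⌊(12-1)/5⌋ = 2 into city → FN7; (12-1) mod 5 = 1 into the melted columns → Jan.
So row 12 is (FN7, Jan, 19.2); avg_temp_c = 19.2.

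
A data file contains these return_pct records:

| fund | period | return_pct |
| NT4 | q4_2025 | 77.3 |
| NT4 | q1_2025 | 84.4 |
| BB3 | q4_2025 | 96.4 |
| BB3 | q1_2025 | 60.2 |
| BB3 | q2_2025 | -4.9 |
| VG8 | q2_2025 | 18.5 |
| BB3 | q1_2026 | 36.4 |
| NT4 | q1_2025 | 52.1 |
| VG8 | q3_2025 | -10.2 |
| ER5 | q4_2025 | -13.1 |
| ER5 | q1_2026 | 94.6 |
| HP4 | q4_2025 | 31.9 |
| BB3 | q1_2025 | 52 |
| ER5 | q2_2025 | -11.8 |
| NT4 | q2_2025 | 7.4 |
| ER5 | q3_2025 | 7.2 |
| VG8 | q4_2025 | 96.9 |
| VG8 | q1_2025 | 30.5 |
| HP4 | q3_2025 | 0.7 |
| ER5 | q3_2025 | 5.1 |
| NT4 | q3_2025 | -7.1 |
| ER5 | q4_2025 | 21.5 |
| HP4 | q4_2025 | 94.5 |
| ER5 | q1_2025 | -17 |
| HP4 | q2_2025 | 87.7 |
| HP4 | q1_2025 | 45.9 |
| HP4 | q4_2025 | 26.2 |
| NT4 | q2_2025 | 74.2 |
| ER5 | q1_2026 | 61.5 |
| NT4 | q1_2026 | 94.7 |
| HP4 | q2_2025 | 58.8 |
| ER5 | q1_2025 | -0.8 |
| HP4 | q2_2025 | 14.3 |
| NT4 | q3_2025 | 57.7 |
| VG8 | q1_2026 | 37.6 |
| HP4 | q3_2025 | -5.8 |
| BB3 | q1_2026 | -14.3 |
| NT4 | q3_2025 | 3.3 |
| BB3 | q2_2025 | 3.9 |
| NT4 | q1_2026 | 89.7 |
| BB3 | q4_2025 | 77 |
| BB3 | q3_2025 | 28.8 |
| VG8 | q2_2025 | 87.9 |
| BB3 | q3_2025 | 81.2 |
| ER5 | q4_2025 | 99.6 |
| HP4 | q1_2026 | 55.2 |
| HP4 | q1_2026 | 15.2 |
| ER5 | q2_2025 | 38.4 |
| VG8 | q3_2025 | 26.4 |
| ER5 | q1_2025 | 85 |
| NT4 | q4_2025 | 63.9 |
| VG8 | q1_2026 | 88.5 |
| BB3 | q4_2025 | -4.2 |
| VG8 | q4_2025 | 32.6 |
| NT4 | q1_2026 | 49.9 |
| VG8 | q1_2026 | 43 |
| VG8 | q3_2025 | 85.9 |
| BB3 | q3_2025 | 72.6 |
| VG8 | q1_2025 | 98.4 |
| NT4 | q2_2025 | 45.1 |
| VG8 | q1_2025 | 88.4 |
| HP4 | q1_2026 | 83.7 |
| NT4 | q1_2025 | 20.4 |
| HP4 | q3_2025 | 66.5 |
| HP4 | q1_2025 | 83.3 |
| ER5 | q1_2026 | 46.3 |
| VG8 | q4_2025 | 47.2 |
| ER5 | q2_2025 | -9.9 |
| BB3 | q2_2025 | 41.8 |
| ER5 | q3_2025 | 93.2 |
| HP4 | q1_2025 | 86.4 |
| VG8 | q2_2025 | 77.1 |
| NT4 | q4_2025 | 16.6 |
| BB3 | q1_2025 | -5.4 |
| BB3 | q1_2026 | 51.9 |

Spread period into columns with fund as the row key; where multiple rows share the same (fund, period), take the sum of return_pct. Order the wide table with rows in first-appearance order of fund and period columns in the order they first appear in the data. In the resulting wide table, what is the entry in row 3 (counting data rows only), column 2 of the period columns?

217.3

With rows in first-appearance order of fund, row 3 is fund=VG8. period columns in first-appearance order: q4_2025, q1_2025, q2_2025, q1_2026, q3_2025; column 2 is q1_2025.
Long rows with fund=VG8, period=q1_2025: 30.5 + 98.4 + 88.4 = 217.3.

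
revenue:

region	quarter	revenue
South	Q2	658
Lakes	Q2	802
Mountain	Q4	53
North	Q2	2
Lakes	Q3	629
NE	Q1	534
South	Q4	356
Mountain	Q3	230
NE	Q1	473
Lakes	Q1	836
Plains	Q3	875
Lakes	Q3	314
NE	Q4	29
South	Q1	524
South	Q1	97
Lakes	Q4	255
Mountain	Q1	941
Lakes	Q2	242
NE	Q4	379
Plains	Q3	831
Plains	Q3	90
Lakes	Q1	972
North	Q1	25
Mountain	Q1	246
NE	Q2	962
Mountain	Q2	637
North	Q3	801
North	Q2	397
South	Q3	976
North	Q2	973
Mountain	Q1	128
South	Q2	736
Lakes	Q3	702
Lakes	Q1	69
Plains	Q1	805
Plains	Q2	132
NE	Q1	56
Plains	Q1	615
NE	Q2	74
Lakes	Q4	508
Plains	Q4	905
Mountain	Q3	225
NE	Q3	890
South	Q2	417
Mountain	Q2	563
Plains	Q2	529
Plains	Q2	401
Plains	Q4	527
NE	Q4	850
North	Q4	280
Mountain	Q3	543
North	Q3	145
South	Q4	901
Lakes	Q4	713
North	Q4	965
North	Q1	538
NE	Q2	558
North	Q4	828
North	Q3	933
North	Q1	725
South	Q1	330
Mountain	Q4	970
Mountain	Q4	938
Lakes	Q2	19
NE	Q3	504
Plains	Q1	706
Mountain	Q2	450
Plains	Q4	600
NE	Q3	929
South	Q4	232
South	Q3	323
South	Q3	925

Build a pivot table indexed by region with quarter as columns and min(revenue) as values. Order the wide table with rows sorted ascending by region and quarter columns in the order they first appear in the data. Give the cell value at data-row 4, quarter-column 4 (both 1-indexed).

With rows sorted ascending by region, row 4 is region=North. quarter columns in first-appearance order: Q2, Q4, Q3, Q1; column 4 is Q1.
Long rows with region=North, quarter=Q1: min(25, 538, 725) = 25.

25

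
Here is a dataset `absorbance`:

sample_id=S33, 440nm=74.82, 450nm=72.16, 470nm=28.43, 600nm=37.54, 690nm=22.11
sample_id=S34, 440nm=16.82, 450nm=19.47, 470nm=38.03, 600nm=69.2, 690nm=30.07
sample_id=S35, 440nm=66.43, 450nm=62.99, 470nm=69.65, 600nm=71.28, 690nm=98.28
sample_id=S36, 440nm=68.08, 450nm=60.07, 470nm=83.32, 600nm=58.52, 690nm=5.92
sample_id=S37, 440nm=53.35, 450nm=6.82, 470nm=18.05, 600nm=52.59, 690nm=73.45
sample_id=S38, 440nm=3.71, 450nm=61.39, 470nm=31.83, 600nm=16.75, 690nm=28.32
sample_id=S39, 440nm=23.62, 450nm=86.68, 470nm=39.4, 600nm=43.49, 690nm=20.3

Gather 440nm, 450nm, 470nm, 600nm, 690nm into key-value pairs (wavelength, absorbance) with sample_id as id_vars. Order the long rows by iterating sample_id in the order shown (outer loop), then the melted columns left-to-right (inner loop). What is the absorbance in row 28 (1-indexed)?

31.83

35 rows total (7 × 5). Row 28: index ⌊(28-1)/5⌋ = 5 into sample_id → S38; (28-1) mod 5 = 2 into the melted columns → 470nm.
So row 28 is (S38, 470nm, 31.83); absorbance = 31.83.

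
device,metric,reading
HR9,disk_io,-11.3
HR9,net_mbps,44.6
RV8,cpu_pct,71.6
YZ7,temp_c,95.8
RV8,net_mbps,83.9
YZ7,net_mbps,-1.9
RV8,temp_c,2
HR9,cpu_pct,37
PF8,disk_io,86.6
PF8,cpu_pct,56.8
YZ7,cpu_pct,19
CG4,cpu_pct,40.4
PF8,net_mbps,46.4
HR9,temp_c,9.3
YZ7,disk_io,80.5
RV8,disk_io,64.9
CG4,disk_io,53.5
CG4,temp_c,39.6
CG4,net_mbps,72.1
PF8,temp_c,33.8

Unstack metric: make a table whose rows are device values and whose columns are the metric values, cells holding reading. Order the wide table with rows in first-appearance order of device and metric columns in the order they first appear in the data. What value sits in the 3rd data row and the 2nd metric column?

With rows in first-appearance order of device, row 3 is device=YZ7. metric columns in first-appearance order: disk_io, net_mbps, cpu_pct, temp_c; column 2 is net_mbps.
Long rows with device=YZ7, metric=net_mbps: reading = -1.9.

-1.9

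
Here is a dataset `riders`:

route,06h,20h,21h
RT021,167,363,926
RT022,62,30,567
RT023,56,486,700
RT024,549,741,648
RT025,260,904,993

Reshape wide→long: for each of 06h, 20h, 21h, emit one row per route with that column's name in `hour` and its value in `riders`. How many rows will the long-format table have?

15

5 route values × 3 melted columns = 15 rows.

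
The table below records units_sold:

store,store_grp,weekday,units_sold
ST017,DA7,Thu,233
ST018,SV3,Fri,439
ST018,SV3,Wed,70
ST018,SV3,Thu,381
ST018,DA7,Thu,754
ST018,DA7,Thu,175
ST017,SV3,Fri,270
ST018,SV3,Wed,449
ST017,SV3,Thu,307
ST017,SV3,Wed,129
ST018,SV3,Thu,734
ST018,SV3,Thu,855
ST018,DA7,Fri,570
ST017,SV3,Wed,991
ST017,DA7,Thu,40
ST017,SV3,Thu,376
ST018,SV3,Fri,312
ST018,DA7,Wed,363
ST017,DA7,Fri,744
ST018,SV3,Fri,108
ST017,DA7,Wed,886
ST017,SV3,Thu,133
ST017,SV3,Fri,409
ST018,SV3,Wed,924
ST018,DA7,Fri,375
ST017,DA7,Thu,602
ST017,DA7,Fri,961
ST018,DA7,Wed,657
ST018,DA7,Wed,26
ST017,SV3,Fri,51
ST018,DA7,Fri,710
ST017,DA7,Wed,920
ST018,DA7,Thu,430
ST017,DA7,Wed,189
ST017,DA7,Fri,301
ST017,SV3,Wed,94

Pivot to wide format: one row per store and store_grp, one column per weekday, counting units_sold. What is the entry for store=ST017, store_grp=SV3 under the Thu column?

3

Rows with store=ST017, store_grp=SV3 and weekday=Thu: units_sold values are 307, 376, 133.
3 rows match — count = 3.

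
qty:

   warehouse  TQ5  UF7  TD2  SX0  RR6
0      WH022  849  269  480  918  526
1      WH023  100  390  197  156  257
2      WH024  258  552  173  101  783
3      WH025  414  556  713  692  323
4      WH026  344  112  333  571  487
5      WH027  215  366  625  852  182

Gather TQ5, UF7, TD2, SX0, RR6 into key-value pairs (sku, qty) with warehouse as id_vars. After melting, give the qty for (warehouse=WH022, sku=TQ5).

Unpivoting turns each (warehouse, wide-column) pair into one long row.
The wide cell at row WH022, column TQ5 holds 849, so the long row (WH022, TQ5) has qty=849.

849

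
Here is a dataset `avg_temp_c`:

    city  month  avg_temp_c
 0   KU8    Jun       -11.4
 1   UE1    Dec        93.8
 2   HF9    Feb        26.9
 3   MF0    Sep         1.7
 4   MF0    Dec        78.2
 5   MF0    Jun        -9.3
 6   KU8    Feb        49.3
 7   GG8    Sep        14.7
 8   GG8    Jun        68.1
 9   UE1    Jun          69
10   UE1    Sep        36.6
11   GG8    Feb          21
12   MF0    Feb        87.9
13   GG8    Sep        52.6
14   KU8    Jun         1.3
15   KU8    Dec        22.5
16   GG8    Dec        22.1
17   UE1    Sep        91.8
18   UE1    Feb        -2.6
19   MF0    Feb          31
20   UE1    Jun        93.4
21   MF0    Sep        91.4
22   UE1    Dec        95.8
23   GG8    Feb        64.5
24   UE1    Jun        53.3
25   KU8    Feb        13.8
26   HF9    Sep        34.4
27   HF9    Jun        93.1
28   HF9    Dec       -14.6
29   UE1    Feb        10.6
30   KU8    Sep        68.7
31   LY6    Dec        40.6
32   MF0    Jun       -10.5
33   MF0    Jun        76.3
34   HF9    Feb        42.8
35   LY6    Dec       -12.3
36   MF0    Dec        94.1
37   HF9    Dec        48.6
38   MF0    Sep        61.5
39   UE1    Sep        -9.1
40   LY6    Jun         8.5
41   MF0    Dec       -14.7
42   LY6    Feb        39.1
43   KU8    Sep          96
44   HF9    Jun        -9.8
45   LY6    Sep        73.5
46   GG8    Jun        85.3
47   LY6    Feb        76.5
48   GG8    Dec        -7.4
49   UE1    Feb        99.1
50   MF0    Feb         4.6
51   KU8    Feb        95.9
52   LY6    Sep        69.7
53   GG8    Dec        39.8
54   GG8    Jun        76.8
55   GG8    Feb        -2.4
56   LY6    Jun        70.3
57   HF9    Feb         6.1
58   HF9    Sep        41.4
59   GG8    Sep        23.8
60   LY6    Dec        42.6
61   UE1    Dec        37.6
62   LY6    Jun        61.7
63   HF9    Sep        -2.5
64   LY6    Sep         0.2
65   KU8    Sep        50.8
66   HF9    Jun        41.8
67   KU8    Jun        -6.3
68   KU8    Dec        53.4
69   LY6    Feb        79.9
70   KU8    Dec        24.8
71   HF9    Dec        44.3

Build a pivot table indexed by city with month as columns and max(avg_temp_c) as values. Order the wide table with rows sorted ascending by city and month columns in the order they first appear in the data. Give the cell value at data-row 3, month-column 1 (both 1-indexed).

1.3

With rows sorted ascending by city, row 3 is city=KU8. month columns in first-appearance order: Jun, Dec, Feb, Sep; column 1 is Jun.
Long rows with city=KU8, month=Jun: max(-11.4, 1.3, -6.3) = 1.3.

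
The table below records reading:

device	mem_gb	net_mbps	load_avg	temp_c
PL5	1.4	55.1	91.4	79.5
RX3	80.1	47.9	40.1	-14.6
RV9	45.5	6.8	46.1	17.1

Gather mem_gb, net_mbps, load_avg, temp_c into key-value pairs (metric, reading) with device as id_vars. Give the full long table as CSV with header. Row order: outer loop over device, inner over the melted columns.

Each (device, column) pair becomes one row: 3 × 4 = 12 rows.
For example, (PL5, mem_gb) → reading=1.4.

device,metric,reading
PL5,mem_gb,1.4
PL5,net_mbps,55.1
PL5,load_avg,91.4
PL5,temp_c,79.5
RX3,mem_gb,80.1
RX3,net_mbps,47.9
RX3,load_avg,40.1
RX3,temp_c,-14.6
RV9,mem_gb,45.5
RV9,net_mbps,6.8
RV9,load_avg,46.1
RV9,temp_c,17.1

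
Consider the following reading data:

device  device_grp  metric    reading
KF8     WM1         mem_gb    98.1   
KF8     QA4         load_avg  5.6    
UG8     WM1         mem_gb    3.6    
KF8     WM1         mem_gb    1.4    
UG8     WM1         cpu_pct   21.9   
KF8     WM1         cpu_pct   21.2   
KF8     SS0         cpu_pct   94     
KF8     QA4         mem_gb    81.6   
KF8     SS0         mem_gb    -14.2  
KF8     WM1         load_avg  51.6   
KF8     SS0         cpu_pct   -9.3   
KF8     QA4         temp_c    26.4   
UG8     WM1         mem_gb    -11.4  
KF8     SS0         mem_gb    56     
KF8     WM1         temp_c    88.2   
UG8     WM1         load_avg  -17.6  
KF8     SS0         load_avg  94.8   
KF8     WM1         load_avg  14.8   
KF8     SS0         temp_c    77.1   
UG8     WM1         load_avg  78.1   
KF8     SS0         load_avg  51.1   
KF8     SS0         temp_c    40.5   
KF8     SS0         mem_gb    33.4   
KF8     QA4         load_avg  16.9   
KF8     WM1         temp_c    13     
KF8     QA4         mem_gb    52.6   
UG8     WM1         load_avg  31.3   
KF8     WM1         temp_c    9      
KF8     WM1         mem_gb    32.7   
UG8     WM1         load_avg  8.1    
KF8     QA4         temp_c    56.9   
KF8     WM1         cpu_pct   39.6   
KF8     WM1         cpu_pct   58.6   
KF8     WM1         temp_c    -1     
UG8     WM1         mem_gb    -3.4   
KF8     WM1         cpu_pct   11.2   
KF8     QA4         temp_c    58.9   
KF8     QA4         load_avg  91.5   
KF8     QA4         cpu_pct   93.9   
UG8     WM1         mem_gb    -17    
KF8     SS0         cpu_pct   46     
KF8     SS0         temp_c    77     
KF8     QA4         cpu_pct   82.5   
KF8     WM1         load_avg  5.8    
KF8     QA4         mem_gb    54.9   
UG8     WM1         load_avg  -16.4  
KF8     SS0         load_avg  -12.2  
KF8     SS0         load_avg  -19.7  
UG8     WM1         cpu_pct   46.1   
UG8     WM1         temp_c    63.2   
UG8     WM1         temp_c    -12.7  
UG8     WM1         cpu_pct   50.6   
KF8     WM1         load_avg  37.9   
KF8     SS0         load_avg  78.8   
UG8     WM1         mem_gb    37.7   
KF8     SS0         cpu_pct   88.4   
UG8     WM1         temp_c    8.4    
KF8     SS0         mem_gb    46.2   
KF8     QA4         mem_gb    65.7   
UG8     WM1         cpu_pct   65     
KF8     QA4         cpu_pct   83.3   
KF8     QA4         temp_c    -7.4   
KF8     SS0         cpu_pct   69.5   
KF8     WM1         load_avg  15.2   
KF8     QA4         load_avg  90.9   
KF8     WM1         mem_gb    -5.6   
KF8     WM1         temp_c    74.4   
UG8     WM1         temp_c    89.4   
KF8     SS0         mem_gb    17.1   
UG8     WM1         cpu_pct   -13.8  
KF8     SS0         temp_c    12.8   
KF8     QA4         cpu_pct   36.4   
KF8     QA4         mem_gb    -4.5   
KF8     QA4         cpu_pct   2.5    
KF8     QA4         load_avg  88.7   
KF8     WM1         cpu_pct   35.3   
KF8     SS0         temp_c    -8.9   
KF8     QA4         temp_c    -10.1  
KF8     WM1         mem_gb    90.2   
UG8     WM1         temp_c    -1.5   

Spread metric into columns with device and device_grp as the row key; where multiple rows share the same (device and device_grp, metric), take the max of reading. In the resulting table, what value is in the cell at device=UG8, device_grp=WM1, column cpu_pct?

65

Rows with device=UG8, device_grp=WM1 and metric=cpu_pct: reading values are 21.9, 46.1, 50.6, 65, -13.8.
max(21.9, 46.1, 50.6, 65, -13.8) = 65.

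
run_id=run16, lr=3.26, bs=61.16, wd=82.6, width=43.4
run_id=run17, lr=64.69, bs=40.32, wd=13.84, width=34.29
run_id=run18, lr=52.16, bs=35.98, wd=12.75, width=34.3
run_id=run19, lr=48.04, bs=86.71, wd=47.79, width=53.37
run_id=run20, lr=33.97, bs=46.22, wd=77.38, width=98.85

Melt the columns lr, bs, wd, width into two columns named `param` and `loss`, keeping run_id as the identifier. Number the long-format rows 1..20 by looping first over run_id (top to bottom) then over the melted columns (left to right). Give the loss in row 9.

52.16

20 rows total (5 × 4). Row 9: index ⌊(9-1)/4⌋ = 2 into run_id → run18; (9-1) mod 4 = 0 into the melted columns → lr.
So row 9 is (run18, lr, 52.16); loss = 52.16.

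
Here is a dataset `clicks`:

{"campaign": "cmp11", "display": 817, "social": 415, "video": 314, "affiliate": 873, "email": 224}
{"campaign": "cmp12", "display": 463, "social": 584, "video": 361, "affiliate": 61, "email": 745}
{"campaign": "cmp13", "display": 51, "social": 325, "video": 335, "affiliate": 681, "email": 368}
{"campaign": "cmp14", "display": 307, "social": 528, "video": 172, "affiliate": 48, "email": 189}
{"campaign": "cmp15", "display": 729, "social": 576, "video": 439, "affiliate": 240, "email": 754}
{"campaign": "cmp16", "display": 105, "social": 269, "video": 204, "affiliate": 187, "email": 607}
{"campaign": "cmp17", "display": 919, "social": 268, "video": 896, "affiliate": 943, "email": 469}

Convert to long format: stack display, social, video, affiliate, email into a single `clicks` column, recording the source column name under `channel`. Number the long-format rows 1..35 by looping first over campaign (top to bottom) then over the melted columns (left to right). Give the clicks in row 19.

35 rows total (7 × 5). Row 19: index ⌊(19-1)/5⌋ = 3 into campaign → cmp14; (19-1) mod 5 = 3 into the melted columns → affiliate.
So row 19 is (cmp14, affiliate, 48); clicks = 48.

48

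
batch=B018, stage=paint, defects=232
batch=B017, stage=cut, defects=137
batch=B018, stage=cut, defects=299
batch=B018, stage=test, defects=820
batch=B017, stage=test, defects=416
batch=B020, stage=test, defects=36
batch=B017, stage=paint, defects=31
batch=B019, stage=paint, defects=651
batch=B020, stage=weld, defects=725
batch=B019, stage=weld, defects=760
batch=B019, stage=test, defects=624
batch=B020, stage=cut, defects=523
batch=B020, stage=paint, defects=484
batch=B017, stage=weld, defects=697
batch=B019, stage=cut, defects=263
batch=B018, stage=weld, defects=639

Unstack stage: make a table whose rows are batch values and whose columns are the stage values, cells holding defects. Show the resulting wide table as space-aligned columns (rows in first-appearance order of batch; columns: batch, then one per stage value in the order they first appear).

batch  paint  cut  test  weld
B018   232    299  820   639 
B017   31     137  416   697 
B020   484    523  36    725 
B019   651    263  624   760 

Columns: batch plus the 4 distinct stage values (paint, cut, test, weld).
For example, row B018 column paint takes defects=232 from the long row (B018, paint).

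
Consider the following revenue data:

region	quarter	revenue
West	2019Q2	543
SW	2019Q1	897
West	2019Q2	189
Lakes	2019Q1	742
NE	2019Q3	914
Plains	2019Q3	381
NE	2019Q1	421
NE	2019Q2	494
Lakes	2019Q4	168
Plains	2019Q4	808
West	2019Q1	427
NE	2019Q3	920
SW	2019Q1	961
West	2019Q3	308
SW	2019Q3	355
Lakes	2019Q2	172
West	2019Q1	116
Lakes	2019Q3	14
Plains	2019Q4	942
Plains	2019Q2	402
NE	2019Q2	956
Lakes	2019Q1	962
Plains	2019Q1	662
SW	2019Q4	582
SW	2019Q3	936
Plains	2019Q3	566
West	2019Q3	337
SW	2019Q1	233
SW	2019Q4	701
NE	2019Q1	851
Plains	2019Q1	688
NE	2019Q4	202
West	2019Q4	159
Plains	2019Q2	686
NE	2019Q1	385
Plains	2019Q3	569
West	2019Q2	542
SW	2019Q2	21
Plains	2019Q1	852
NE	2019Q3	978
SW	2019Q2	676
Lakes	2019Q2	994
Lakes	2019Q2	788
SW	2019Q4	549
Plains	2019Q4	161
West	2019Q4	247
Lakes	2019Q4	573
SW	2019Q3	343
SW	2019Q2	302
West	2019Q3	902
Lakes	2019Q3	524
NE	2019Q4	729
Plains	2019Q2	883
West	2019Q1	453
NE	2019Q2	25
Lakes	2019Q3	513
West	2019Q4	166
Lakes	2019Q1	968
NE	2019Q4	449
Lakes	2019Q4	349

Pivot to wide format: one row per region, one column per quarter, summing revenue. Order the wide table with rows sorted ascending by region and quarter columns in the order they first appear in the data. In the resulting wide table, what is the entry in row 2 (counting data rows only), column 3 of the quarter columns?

With rows sorted ascending by region, row 2 is region=NE. quarter columns in first-appearance order: 2019Q2, 2019Q1, 2019Q3, 2019Q4; column 3 is 2019Q3.
Long rows with region=NE, quarter=2019Q3: 914 + 920 + 978 = 2812.

2812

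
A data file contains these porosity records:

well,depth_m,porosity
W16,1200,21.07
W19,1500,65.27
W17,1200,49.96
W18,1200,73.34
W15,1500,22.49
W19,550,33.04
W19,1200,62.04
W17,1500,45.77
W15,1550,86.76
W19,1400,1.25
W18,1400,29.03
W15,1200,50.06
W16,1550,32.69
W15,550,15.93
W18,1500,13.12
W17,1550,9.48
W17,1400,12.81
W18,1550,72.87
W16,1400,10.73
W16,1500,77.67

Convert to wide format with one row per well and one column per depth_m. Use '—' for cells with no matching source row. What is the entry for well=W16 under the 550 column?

No long-format row has well=W16 and depth_m=550, so the cell is —.

—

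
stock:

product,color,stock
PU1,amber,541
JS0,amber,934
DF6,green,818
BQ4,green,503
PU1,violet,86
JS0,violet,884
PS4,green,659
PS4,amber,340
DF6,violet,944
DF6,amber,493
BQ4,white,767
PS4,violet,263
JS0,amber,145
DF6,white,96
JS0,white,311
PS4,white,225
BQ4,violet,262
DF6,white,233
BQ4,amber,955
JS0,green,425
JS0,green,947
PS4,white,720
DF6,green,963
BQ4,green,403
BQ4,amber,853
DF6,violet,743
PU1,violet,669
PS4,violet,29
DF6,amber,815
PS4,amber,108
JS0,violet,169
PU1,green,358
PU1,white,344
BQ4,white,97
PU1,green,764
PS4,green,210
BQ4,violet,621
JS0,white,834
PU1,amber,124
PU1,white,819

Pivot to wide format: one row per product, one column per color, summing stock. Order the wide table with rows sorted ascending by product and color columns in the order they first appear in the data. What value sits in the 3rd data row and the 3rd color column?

With rows sorted ascending by product, row 3 is product=JS0. color columns in first-appearance order: amber, green, violet, white; column 3 is violet.
Long rows with product=JS0, color=violet: 884 + 169 = 1053.

1053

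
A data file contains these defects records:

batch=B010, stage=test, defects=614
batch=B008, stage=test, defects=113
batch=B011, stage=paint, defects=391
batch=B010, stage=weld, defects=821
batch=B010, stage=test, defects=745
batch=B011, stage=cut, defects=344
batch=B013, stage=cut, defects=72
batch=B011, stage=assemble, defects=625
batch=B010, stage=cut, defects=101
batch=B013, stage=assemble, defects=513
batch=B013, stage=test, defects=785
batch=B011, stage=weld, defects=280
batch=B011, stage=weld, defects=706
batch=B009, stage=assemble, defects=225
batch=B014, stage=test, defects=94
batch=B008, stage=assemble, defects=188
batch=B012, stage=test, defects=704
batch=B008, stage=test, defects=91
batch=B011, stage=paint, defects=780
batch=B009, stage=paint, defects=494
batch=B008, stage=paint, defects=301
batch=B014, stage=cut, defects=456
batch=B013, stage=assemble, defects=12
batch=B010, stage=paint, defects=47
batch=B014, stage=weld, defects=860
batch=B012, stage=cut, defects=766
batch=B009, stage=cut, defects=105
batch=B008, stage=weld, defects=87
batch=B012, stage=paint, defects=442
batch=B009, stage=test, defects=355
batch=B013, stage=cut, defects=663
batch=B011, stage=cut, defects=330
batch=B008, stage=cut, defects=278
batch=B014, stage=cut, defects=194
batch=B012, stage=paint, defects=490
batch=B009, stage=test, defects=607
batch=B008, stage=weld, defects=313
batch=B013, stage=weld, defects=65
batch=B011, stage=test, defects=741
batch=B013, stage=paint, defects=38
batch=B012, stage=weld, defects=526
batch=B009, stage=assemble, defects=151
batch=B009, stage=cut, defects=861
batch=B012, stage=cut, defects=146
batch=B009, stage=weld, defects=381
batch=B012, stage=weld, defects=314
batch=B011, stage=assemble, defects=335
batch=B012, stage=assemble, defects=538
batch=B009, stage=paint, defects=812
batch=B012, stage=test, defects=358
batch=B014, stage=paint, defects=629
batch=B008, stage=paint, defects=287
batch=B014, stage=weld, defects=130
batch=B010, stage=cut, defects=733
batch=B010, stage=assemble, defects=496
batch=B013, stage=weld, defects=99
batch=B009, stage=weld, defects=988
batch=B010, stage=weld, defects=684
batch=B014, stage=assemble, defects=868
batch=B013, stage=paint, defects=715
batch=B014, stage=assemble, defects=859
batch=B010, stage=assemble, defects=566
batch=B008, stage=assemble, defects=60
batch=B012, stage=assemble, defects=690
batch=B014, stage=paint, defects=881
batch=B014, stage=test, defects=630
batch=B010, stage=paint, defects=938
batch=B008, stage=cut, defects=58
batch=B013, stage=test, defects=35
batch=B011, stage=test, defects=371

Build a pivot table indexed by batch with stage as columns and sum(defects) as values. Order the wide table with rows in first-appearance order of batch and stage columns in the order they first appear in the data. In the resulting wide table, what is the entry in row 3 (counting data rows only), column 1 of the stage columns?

1112

With rows in first-appearance order of batch, row 3 is batch=B011. stage columns in first-appearance order: test, paint, weld, cut, assemble; column 1 is test.
Long rows with batch=B011, stage=test: 741 + 371 = 1112.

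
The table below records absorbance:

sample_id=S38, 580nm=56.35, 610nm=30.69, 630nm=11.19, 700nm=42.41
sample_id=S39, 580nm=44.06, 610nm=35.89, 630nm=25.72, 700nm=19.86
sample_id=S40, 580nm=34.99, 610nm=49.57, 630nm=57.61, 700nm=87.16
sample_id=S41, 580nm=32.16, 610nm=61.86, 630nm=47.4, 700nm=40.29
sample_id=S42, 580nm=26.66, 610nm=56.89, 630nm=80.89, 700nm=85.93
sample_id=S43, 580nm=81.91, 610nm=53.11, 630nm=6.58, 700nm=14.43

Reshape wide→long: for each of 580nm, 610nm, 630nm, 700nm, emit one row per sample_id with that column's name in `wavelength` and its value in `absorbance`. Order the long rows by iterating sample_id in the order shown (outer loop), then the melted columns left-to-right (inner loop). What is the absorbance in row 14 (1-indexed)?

61.86

24 rows total (6 × 4). Row 14: index ⌊(14-1)/4⌋ = 3 into sample_id → S41; (14-1) mod 4 = 1 into the melted columns → 610nm.
So row 14 is (S41, 610nm, 61.86); absorbance = 61.86.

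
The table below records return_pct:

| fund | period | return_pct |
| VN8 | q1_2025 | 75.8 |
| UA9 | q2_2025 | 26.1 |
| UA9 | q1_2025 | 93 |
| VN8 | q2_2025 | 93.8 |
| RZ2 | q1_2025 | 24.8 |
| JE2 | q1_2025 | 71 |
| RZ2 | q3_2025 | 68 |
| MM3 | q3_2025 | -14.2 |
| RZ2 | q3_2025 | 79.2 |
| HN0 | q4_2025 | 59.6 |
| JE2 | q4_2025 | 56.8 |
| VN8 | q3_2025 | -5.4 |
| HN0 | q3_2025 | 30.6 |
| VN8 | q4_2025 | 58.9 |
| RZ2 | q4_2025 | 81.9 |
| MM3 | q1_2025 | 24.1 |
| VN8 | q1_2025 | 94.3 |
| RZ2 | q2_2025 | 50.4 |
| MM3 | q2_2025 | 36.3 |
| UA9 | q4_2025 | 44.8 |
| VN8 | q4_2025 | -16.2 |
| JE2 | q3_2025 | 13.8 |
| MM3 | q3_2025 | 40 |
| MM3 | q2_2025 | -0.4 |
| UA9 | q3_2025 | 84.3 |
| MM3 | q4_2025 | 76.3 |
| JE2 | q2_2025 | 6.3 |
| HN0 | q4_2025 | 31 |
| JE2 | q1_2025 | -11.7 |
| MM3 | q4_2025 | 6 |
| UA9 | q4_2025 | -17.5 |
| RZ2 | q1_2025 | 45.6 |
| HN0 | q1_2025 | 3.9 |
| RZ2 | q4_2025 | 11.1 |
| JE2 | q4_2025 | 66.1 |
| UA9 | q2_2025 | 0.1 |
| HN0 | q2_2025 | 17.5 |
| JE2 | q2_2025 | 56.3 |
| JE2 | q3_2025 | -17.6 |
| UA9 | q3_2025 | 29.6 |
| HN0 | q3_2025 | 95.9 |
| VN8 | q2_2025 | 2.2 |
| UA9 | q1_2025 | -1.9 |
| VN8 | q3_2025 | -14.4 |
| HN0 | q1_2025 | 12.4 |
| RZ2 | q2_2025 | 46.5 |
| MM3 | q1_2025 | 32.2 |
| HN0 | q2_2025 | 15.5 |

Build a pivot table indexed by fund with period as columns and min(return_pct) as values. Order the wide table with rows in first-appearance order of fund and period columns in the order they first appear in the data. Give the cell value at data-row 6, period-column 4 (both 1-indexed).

With rows in first-appearance order of fund, row 6 is fund=HN0. period columns in first-appearance order: q1_2025, q2_2025, q3_2025, q4_2025; column 4 is q4_2025.
Long rows with fund=HN0, period=q4_2025: min(59.6, 31) = 31.

31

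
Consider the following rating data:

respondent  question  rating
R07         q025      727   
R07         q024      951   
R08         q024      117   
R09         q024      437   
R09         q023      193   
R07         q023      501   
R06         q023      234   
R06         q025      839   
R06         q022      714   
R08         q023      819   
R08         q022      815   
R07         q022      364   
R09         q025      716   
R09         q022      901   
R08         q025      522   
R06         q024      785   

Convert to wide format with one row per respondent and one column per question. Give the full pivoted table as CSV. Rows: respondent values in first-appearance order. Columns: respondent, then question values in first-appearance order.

Columns: respondent plus the 4 distinct question values (q025, q024, q023, q022).
For example, row R07 column q025 takes rating=727 from the long row (R07, q025).

respondent,q025,q024,q023,q022
R07,727,951,501,364
R08,522,117,819,815
R09,716,437,193,901
R06,839,785,234,714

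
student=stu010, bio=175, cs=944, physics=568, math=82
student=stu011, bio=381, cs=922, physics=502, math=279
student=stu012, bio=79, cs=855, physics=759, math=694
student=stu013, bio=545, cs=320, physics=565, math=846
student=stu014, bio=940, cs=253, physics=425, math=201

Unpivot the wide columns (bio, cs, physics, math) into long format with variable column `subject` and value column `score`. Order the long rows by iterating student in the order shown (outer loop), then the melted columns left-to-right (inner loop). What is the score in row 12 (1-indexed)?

694

20 rows total (5 × 4). Row 12: index ⌊(12-1)/4⌋ = 2 into student → stu012; (12-1) mod 4 = 3 into the melted columns → math.
So row 12 is (stu012, math, 694); score = 694.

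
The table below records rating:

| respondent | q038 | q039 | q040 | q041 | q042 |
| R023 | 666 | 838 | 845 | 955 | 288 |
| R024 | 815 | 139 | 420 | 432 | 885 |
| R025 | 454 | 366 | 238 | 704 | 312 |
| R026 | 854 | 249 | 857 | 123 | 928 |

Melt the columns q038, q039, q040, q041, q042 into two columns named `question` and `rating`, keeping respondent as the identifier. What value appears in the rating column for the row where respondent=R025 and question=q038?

454

Unpivoting turns each (respondent, wide-column) pair into one long row.
The wide cell at row R025, column q038 holds 454, so the long row (R025, q038) has rating=454.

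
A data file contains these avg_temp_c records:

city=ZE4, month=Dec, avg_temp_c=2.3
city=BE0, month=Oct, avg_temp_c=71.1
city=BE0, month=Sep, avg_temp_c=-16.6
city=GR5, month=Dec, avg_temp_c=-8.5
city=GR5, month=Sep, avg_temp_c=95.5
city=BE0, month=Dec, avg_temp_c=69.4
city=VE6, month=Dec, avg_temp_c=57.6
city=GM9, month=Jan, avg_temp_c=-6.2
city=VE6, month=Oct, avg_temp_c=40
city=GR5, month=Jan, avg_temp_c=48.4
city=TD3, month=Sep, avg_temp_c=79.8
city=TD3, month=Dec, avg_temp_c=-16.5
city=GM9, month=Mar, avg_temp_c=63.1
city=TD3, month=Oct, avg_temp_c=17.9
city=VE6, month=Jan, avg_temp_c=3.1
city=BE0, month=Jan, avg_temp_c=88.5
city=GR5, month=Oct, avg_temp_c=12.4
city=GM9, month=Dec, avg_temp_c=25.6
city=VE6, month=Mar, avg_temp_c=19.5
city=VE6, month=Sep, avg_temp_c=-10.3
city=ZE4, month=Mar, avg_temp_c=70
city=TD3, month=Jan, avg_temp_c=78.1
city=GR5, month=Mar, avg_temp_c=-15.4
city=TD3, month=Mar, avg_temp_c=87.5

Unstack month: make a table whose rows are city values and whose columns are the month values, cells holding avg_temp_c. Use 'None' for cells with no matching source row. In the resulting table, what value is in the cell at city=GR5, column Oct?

The long row with city=GR5, month=Oct has avg_temp_c=12.4.

12.4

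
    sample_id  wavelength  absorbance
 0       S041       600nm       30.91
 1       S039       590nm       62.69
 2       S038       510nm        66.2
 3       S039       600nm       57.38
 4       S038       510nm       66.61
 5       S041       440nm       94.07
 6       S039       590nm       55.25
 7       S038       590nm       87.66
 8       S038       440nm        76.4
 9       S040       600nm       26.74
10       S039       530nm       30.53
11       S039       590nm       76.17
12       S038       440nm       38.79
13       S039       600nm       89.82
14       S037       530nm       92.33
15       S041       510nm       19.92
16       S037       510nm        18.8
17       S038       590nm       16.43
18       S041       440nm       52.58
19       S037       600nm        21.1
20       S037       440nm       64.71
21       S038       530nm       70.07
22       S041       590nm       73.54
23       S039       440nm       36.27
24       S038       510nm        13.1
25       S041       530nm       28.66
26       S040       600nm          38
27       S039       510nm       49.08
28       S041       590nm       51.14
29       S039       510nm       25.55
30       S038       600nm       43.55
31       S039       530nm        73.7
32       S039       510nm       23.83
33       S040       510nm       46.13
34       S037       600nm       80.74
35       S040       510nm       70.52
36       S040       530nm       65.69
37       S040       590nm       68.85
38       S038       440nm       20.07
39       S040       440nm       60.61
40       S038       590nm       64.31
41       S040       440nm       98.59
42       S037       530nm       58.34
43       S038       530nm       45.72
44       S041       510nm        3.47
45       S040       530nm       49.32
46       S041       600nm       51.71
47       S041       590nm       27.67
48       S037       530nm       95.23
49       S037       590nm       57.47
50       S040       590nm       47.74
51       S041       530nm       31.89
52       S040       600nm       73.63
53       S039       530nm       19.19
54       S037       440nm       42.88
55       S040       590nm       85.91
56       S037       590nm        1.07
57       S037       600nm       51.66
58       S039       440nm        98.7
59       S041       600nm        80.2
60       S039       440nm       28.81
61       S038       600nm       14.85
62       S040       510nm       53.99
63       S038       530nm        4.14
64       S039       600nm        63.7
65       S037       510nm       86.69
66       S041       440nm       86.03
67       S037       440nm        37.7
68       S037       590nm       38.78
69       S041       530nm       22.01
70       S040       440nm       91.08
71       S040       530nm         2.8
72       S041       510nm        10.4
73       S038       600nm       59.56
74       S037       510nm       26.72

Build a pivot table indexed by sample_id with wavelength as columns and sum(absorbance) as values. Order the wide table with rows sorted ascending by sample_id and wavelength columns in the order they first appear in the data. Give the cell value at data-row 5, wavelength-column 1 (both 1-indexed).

With rows sorted ascending by sample_id, row 5 is sample_id=S041. wavelength columns in first-appearance order: 600nm, 590nm, 510nm, 440nm, 530nm; column 1 is 600nm.
Long rows with sample_id=S041, wavelength=600nm: 30.91 + 51.71 + 80.2 = 162.82.

162.82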